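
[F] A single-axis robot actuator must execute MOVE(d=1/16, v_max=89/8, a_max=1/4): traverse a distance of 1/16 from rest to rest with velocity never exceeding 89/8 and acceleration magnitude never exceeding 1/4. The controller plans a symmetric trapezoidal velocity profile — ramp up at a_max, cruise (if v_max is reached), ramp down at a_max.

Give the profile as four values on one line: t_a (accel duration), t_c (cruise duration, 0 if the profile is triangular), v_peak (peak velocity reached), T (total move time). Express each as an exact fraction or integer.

(v_max)²/a_max = (89/8)²/(1/4) = 7921/16
1/16 < 7921/16 so t_c = 0
v_peak = √(1/16·1/4) = √(1/64) = 1/8
t_a = (1/8)/(1/4) = 1/2; t_c = 0
T = 2·1/2 = 1

t_a=1/2 t_c=0 v_peak=1/8 T=1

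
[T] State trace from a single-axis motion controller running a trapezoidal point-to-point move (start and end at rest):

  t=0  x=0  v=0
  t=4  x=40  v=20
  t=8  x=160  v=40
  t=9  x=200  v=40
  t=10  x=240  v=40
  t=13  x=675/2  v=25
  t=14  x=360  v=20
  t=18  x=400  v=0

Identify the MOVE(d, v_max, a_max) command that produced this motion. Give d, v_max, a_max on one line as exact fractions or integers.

d=400 v_max=40 a_max=5

final state: t=18, x=400, v=0 → d = 400
a_max = (20−0)/(4−0) = 5
max v = 40 over t∈[8,10] → v_max = 40
check: 40·(8+2) = 400 ✓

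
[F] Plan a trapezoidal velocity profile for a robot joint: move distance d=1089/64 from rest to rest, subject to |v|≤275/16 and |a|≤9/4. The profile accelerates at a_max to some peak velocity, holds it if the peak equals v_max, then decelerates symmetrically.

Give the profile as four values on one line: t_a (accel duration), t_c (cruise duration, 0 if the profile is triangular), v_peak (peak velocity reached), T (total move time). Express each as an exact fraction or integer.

t_a=11/4 t_c=0 v_peak=99/16 T=11/2

v_max²/a_max = (275/16)²/(9/4) = 75625/576
1089/64 < 75625/576 ⇒ no cruise
v_peak = √(1089/64·9/4) = √(9801/256) = 99/16
t_a = (99/16)/(9/4) = 11/4; t_c = 0
T = 2·11/4 = 11/2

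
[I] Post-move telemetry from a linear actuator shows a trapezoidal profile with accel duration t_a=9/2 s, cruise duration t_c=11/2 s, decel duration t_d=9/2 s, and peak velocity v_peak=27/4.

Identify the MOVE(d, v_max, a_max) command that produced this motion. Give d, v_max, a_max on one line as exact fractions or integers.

d=135/2 v_max=27/4 a_max=3/2

a_max = (27/4)/(9/2) = 3/2
d_a = ½·27/4·9/2 = 243/16; d_c = 27/4·11/2 = 297/8
d = 2·243/16 + 297/8 = 135/2
t_c = 11/2 > 0 so v_max = 27/4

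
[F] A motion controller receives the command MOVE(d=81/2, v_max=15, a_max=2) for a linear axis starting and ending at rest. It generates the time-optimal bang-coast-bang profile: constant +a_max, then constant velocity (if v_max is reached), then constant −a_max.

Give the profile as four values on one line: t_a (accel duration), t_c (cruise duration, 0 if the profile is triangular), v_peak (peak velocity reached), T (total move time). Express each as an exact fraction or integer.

(v_max)²/a_max = 15²/2 = 225/2
81/2 < 225/2 → triangular
v_peak = √(81/2·2) = √81 = 9
t_a = 9/2; t_c = 0
T = 2·9/2 = 9

t_a=9/2 t_c=0 v_peak=9 T=9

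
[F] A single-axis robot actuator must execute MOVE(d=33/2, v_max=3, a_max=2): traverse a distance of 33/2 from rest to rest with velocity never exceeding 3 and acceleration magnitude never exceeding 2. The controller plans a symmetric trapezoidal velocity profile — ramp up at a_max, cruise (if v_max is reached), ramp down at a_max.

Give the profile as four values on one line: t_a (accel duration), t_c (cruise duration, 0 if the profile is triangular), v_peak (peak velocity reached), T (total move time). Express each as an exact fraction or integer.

t_a=3/2 t_c=4 v_peak=3 T=7

(v_max)²/a_max = 3²/2 = 9/2
33/2 ≥ 9/2 → trapezoidal
t_a = 3/2; v_peak = 3
d_cruise = 33/2 − 9/2 = 12; t_c = 12/3 = 4
T = 2·3/2 + 4 = 7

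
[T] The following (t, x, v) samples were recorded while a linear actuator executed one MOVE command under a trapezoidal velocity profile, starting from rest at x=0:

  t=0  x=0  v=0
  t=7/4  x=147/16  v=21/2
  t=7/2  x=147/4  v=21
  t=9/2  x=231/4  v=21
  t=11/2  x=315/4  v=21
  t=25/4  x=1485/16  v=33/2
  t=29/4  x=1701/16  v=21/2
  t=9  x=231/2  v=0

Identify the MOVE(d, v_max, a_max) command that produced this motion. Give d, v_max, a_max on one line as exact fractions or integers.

final state: t=9, x=231/2, v=0 → d = 231/2
a_max = (21/2−0)/(7/4−0) = 6
max v = 21 over t∈[7/2,11/2] → v_max = 21
check: 21·(7/2+2) = 231/2 ✓

d=231/2 v_max=21 a_max=6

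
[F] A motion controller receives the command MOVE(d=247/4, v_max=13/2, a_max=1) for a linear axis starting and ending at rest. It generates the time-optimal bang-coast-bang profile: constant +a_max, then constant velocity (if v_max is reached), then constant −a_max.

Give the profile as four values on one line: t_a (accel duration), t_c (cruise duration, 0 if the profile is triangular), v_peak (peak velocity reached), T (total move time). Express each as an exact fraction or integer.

vₘ²/aₘ = (13/2)²/1 = 169/4
247/4 ≥ 169/4 so v_max reached
t_a = (13/2)/1 = 13/2; v_peak = 13/2
d_cruise = 247/4 − 169/4 = 39/2; t_c = (39/2)/(13/2) = 3
T = 2·13/2 + 3 = 16

t_a=13/2 t_c=3 v_peak=13/2 T=16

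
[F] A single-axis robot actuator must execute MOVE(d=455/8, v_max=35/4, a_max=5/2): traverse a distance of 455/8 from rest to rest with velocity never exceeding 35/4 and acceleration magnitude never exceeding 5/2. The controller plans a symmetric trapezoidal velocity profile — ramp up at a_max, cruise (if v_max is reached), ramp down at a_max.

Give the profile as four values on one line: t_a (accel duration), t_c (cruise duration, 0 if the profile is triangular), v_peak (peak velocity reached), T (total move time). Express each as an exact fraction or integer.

(v_max)²/a_max = (35/4)²/(5/2) = 245/8
455/8 ≥ 245/8 so v_max reached
t_a = (35/4)/(5/2) = 7/2; v_peak = 35/4
d_cruise = 455/8 − 245/8 = 105/4; t_c = (105/4)/(35/4) = 3
T = 2·7/2 + 3 = 10

t_a=7/2 t_c=3 v_peak=35/4 T=10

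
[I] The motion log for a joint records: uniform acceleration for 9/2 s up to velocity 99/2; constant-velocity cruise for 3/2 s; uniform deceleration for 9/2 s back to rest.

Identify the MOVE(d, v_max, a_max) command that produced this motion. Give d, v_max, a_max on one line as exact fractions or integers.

a_max = (99/2)/(9/2) = 11
d_a = ½·99/2·9/2 = 891/8; d_c = 99/2·3/2 = 297/4
d = 2·891/8 + 297/4 = 297
t_c = 3/2 > 0 ⇒ limit active, v_max = 99/2

d=297 v_max=99/2 a_max=11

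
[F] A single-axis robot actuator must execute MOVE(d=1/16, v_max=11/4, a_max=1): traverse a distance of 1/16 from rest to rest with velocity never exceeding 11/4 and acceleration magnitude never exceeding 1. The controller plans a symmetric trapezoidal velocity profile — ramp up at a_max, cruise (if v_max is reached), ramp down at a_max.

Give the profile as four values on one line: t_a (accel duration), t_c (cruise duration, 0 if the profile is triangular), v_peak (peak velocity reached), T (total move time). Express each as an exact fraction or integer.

v_max²/a_max = (11/4)²/1 = 121/16
1/16 < 121/16 ⇒ no cruise
v_peak = √(1/16·1) = √(1/16) = 1/4
t_a = (1/4)/1 = 1/4; t_c = 0
T = 2·1/4 = 1/2

t_a=1/4 t_c=0 v_peak=1/4 T=1/2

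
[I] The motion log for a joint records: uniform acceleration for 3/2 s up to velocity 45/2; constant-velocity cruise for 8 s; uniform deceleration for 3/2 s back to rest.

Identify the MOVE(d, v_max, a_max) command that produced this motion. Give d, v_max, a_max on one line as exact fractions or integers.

d=855/4 v_max=45/2 a_max=15

a_max = (45/2)/(3/2) = 15
d_a = ½·45/2·3/2 = 135/8; d_c = 45/2·8 = 180
d = 2·135/8 + 180 = 855/4
t_c = 8 > 0 → v_max = v_peak = 45/2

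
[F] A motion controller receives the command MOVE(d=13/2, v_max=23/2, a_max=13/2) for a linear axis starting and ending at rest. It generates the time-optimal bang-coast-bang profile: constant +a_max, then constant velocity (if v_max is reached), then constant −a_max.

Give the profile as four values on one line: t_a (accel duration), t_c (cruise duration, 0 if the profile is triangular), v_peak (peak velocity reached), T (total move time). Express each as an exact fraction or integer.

v_max²/a_max = (23/2)²/(13/2) = 529/26
13/2 < 529/26 → triangular
v_peak = √(13/2·13/2) = √(169/4) = 13/2
t_a = (13/2)/(13/2) = 1; t_c = 0
T = 2·1 = 2

t_a=1 t_c=0 v_peak=13/2 T=2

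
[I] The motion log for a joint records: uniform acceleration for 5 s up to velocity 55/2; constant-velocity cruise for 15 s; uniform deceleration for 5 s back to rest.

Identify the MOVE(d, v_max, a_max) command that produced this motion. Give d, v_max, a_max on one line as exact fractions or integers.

a_max = (55/2)/5 = 11/2
d_a = ½·55/2·5 = 275/4; d_c = 55/2·15 = 825/2
d = 2·275/4 + 825/2 = 550
t_c = 15 > 0 → v_max = v_peak = 55/2

d=550 v_max=55/2 a_max=11/2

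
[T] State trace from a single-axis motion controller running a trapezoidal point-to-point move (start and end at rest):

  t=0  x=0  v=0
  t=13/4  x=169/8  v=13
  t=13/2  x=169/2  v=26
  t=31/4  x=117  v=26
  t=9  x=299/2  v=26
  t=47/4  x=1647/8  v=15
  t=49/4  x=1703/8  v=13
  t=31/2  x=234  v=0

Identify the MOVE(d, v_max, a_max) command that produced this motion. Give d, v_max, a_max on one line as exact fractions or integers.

final state: t=31/2, x=234, v=0 → d = 234
a_max = (13−0)/(13/4−0) = 4
max v = 26 over t∈[13/2,9] → v_max = 26
check: 26·(13/2+5/2) = 234 ✓

d=234 v_max=26 a_max=4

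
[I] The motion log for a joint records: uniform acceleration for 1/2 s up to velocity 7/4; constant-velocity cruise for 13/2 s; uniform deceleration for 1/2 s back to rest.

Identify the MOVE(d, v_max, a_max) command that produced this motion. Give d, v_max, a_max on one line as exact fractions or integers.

d=49/4 v_max=7/4 a_max=7/2

a_max = (7/4)/(1/2) = 7/2
d_a = ½·7/4·1/2 = 7/16; d_c = 7/4·13/2 = 91/8
d = 2·7/16 + 91/8 = 49/4
t_c = 13/2 > 0 so v_max = 7/4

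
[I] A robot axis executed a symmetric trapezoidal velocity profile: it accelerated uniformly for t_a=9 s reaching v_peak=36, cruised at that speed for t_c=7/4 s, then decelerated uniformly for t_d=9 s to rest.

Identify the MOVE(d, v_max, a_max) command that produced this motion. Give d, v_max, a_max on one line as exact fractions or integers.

a_max = 36/9 = 4
d_a = ½·36·9 = 162; d_c = 36·7/4 = 63
d = 2·162 + 63 = 387
t_c = 7/4 > 0 ⇒ limit active, v_max = 36

d=387 v_max=36 a_max=4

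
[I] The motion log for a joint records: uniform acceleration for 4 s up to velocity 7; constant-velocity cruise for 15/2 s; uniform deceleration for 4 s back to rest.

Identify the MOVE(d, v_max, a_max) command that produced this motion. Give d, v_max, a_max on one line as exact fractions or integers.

a_max = 7/4
d_a = ½·7·4 = 14; d_c = 7·15/2 = 105/2
d = 2·14 + 105/2 = 161/2
t_c = 15/2 > 0 ⇒ limit active, v_max = 7

d=161/2 v_max=7 a_max=7/4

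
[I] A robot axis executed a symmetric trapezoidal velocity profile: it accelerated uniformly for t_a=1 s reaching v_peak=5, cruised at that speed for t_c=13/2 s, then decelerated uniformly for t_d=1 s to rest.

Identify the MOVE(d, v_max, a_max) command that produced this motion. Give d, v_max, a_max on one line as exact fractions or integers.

d=75/2 v_max=5 a_max=5

a_max = 5/1 = 5
d_a = ½·5·1 = 5/2; d_c = 5·13/2 = 65/2
d = 2·5/2 + 65/2 = 75/2
t_c = 13/2 > 0 ⇒ limit active, v_max = 5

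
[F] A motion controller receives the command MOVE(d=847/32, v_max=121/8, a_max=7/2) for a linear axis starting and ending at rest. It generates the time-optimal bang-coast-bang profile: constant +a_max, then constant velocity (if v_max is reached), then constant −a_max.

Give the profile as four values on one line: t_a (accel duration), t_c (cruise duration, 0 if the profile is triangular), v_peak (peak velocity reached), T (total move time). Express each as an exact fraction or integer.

t_a=11/4 t_c=0 v_peak=77/8 T=11/2

vₘ²/aₘ = (121/8)²/(7/2) = 14641/224
847/32 < 14641/224 ⇒ no cruise
v_peak = √(847/32·7/2) = √(5929/64) = 77/8
t_a = (77/8)/(7/2) = 11/4; t_c = 0
T = 2·11/4 = 11/2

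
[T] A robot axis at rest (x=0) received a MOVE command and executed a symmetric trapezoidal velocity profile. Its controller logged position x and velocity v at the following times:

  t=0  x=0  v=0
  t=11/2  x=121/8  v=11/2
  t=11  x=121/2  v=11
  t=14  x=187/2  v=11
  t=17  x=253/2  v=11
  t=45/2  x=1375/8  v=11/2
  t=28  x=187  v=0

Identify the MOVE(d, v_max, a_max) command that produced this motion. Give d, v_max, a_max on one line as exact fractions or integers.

final state: t=28, x=187, v=0 → d = 187
a_max = (11/2−0)/(11/2−0) = 1
max v = 11 over t∈[11,17] → v_max = 11
check: 11·(11+6) = 187 ✓

d=187 v_max=11 a_max=1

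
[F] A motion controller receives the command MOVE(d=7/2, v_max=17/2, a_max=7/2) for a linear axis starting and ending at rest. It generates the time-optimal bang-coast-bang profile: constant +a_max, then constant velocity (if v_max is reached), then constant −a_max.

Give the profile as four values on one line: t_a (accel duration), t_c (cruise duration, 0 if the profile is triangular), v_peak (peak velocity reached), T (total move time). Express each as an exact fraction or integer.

t_a=1 t_c=0 v_peak=7/2 T=2

(v_max)²/a_max = (17/2)²/(7/2) = 289/14
7/2 < 289/14 ⇒ no cruise
v_peak = √(7/2·7/2) = √(49/4) = 7/2
t_a = (7/2)/(7/2) = 1; t_c = 0
T = 2·1 = 2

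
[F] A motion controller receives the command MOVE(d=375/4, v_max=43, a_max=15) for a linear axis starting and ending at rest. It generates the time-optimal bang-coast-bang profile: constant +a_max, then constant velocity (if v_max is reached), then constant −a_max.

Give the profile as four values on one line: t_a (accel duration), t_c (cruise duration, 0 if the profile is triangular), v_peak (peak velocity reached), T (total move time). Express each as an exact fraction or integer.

t_a=5/2 t_c=0 v_peak=75/2 T=5

v_max²/a_max = 43²/15 = 1849/15
375/4 < 1849/15 so t_c = 0
v_peak = √(375/4·15) = √(5625/4) = 75/2
t_a = (75/2)/15 = 5/2; t_c = 0
T = 2·5/2 = 5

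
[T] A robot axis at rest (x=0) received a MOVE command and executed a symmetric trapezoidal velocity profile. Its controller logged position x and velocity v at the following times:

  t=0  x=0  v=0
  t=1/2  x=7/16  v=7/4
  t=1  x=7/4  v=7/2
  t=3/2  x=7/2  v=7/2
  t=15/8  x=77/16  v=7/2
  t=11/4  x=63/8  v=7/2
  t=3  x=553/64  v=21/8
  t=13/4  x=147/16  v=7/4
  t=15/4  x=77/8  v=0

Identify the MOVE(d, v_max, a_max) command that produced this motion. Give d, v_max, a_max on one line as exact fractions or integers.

d=77/8 v_max=7/2 a_max=7/2

final state: t=15/4, x=77/8, v=0 → d = 77/8
a_max = (7/4−0)/(1/2−0) = 7/2
max v = 7/2 over t∈[1,11/4] → v_max = 7/2
check: 7/2·(1+7/4) = 77/8 ✓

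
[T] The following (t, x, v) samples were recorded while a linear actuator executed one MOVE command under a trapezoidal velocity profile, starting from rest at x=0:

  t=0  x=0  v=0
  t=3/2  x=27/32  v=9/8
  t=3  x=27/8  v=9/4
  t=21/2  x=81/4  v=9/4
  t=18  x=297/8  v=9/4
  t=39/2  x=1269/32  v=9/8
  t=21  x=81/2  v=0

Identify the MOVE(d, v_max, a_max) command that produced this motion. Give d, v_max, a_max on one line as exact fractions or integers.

final state: t=21, x=81/2, v=0 → d = 81/2
a_max = (9/8−0)/(3/2−0) = 3/4
max v = 9/4 over t∈[3,18] → v_max = 9/4
check: 9/4·(3+15) = 81/2 ✓

d=81/2 v_max=9/4 a_max=3/4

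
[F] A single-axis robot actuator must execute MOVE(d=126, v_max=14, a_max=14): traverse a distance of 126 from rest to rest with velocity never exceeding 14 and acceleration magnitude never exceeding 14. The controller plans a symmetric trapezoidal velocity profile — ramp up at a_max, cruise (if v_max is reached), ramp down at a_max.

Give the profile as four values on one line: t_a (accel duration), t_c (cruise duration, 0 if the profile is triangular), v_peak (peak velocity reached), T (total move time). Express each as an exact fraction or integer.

v_max²/a_max = 14²/14 = 14
126 ≥ 14 so v_max reached
t_a = 14/14 = 1; v_peak = 14
d_cruise = 126 − 14 = 112; t_c = 112/14 = 8
T = 2·1 + 8 = 10

t_a=1 t_c=8 v_peak=14 T=10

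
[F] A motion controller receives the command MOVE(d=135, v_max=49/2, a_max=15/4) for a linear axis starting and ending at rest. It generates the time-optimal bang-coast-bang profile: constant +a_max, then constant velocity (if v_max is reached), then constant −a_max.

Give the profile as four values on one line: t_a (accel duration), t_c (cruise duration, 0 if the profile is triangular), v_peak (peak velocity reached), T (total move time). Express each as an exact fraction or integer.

vₘ²/aₘ = (49/2)²/(15/4) = 2401/15
135 < 2401/15 ⇒ no cruise
v_peak = √(135·15/4) = √(2025/4) = 45/2
t_a = (45/2)/(15/4) = 6; t_c = 0
T = 2·6 = 12

t_a=6 t_c=0 v_peak=45/2 T=12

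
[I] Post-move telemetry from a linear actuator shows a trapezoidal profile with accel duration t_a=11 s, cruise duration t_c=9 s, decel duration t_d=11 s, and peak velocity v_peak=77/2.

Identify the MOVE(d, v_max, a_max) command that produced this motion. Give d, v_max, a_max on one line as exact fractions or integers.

a_max = (77/2)/11 = 7/2
d_a = ½·77/2·11 = 847/4; d_c = 77/2·9 = 693/2
d = 2·847/4 + 693/2 = 770
t_c = 9 > 0 → v_max = v_peak = 77/2

d=770 v_max=77/2 a_max=7/2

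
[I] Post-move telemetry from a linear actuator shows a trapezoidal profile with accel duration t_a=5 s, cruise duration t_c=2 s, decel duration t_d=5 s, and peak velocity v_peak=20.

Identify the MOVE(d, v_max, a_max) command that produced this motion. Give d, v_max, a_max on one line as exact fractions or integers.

a_max = 20/5 = 4
d_a = ½·20·5 = 50; d_c = 20·2 = 40
d = 2·50 + 40 = 140
t_c = 2 > 0 so v_max = 20

d=140 v_max=20 a_max=4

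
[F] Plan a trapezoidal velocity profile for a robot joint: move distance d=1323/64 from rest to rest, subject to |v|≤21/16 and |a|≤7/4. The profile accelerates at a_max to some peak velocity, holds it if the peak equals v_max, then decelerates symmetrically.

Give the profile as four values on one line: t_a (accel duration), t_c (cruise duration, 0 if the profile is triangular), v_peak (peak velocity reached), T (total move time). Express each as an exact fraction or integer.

(v_max)²/a_max = (21/16)²/(7/4) = 63/64
1323/64 ≥ 63/64 → trapezoidal
t_a = (21/16)/(7/4) = 3/4; v_peak = 21/16
d_cruise = 1323/64 − 63/64 = 315/16; t_c = (315/16)/(21/16) = 15
T = 2·3/4 + 15 = 33/2

t_a=3/4 t_c=15 v_peak=21/16 T=33/2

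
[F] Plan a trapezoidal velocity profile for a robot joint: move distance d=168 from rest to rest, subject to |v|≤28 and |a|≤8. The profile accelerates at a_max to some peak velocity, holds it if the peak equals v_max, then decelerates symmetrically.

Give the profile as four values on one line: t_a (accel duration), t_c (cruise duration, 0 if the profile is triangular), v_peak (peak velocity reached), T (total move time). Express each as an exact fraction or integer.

t_a=7/2 t_c=5/2 v_peak=28 T=19/2

v_max²/a_max = 28²/8 = 98
168 ≥ 98 → trapezoidal
t_a = 28/8 = 7/2; v_peak = 28
d_cruise = 168 − 98 = 70; t_c = 70/28 = 5/2
T = 2·7/2 + 5/2 = 19/2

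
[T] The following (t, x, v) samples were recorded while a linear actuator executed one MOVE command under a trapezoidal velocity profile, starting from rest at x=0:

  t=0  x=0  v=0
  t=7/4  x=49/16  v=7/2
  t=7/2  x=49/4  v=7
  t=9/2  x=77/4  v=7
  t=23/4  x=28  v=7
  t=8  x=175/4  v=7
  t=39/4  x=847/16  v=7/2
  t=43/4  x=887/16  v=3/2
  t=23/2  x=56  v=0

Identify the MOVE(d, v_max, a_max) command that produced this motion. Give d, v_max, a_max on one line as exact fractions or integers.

final state: t=23/2, x=56, v=0 → d = 56
a_max = (7/2−0)/(7/4−0) = 2
max v = 7 over t∈[7/2,8] → v_max = 7
check: 7·(7/2+9/2) = 56 ✓

d=56 v_max=7 a_max=2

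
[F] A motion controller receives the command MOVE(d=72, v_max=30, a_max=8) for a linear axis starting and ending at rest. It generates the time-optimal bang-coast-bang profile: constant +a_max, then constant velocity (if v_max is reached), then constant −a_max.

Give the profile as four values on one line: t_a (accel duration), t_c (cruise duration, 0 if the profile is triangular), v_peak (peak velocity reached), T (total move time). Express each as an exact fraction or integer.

vₘ²/aₘ = 30²/8 = 225/2
72 < 225/2 → triangular
v_peak = √(72·8) = √576 = 24
t_a = 24/8 = 3; t_c = 0
T = 2·3 = 6

t_a=3 t_c=0 v_peak=24 T=6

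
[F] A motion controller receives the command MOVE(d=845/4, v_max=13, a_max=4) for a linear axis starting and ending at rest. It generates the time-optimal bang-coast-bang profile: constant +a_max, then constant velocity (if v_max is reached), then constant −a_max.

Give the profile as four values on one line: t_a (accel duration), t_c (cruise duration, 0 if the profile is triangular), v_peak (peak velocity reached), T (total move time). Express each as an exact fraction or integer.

t_a=13/4 t_c=13 v_peak=13 T=39/2

(v_max)²/a_max = 13²/4 = 169/4
845/4 ≥ 169/4 ⇒ cruise phase
t_a = 13/4; v_peak = 13
d_cruise = 845/4 − 169/4 = 169; t_c = 169/13 = 13
T = 2·13/4 + 13 = 39/2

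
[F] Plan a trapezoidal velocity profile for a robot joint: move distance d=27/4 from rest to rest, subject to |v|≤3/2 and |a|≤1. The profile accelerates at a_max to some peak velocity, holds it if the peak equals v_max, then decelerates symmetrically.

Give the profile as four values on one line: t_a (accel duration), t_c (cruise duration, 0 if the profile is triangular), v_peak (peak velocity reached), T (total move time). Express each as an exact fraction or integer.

t_a=3/2 t_c=3 v_peak=3/2 T=6

v_max²/a_max = (3/2)²/1 = 9/4
27/4 ≥ 9/4 so v_max reached
t_a = (3/2)/1 = 3/2; v_peak = 3/2
d_cruise = 27/4 − 9/4 = 9/2; t_c = (9/2)/(3/2) = 3
T = 2·3/2 + 3 = 6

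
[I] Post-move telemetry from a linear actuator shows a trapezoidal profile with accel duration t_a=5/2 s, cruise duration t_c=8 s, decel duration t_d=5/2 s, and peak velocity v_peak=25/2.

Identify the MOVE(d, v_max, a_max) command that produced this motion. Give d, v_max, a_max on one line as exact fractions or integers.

a_max = (25/2)/(5/2) = 5
d_a = ½·25/2·5/2 = 125/8; d_c = 25/2·8 = 100
d = 2·125/8 + 100 = 525/4
t_c = 8 > 0 so v_max = 25/2

d=525/4 v_max=25/2 a_max=5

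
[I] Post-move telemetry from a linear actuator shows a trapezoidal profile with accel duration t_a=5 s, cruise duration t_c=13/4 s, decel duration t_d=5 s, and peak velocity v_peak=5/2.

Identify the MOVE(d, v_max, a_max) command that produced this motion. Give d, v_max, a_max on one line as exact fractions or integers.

d=165/8 v_max=5/2 a_max=1/2

a_max = (5/2)/5 = 1/2
d_a = ½·5/2·5 = 25/4; d_c = 5/2·13/4 = 65/8
d = 2·25/4 + 65/8 = 165/8
t_c = 13/4 > 0 so v_max = 5/2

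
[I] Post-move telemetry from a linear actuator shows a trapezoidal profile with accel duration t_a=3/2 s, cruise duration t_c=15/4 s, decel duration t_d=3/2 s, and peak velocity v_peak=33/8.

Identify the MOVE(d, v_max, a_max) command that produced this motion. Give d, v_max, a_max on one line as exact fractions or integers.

d=693/32 v_max=33/8 a_max=11/4

a_max = (33/8)/(3/2) = 11/4
d_a = ½·33/8·3/2 = 99/32; d_c = 33/8·15/4 = 495/32
d = 2·99/32 + 495/32 = 693/32
t_c = 15/4 > 0 ⇒ limit active, v_max = 33/8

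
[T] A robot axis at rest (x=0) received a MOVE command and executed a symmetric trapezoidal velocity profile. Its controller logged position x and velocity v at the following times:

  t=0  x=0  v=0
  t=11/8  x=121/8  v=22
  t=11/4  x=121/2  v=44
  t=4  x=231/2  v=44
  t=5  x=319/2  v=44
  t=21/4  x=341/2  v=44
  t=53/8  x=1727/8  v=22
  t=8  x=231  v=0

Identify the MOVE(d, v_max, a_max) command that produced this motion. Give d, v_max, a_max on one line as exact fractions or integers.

final state: t=8, x=231, v=0 → d = 231
a_max = (22−0)/(11/8−0) = 16
max v = 44 over t∈[11/4,21/4] → v_max = 44
check: 44·(11/4+5/2) = 231 ✓

d=231 v_max=44 a_max=16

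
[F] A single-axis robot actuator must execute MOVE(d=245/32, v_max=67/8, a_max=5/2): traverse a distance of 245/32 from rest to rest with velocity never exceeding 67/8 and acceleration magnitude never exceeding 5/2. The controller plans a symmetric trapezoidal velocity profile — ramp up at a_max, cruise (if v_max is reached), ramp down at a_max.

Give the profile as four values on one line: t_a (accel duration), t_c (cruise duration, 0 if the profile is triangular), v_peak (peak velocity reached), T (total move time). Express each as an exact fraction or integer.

(v_max)²/a_max = (67/8)²/(5/2) = 4489/160
245/32 < 4489/160 so t_c = 0
v_peak = √(245/32·5/2) = √(1225/64) = 35/8
t_a = (35/8)/(5/2) = 7/4; t_c = 0
T = 2·7/4 = 7/2

t_a=7/4 t_c=0 v_peak=35/8 T=7/2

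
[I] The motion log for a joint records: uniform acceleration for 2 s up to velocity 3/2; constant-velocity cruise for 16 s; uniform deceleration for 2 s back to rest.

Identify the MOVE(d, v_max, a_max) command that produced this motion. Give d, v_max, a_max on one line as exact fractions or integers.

a_max = (3/2)/2 = 3/4
d_a = ½·3/2·2 = 3/2; d_c = 3/2·16 = 24
d = 2·3/2 + 24 = 27
t_c = 16 > 0 → v_max = v_peak = 3/2

d=27 v_max=3/2 a_max=3/4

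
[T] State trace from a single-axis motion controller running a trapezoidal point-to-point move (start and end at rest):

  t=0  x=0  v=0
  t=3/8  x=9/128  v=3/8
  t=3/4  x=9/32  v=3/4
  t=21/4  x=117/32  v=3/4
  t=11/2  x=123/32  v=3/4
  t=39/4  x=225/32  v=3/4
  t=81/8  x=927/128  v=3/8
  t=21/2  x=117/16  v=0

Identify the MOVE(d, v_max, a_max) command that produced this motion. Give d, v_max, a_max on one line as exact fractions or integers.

d=117/16 v_max=3/4 a_max=1

final state: t=21/2, x=117/16, v=0 → d = 117/16
a_max = (3/8−0)/(3/8−0) = 1
max v = 3/4 over t∈[3/4,39/4] → v_max = 3/4
check: 3/4·(3/4+9) = 117/16 ✓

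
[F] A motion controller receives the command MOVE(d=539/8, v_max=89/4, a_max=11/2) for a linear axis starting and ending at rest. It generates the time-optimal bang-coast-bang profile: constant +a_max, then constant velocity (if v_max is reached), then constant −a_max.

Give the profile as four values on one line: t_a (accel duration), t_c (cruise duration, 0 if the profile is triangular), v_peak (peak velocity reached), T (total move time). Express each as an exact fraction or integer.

v_max²/a_max = (89/4)²/(11/2) = 7921/88
539/8 < 7921/88 ⇒ no cruise
v_peak = √(539/8·11/2) = √(5929/16) = 77/4
t_a = (77/4)/(11/2) = 7/2; t_c = 0
T = 2·7/2 = 7

t_a=7/2 t_c=0 v_peak=77/4 T=7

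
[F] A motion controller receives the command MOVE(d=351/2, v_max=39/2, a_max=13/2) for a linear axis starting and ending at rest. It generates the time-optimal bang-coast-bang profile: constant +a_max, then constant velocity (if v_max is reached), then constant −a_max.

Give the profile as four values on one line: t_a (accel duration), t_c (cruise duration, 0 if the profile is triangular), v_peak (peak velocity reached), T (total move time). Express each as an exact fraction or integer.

(v_max)²/a_max = (39/2)²/(13/2) = 117/2
351/2 ≥ 117/2 → trapezoidal
t_a = (39/2)/(13/2) = 3; v_peak = 39/2
d_cruise = 351/2 − 117/2 = 117; t_c = 117/(39/2) = 6
T = 2·3 + 6 = 12

t_a=3 t_c=6 v_peak=39/2 T=12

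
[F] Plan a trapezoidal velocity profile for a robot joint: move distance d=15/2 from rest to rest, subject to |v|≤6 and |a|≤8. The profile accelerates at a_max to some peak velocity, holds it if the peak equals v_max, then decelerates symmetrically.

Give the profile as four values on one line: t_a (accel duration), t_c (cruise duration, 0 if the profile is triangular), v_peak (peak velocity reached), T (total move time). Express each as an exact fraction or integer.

t_a=3/4 t_c=1/2 v_peak=6 T=2

vₘ²/aₘ = 6²/8 = 9/2
15/2 ≥ 9/2 → trapezoidal
t_a = 6/8 = 3/4; v_peak = 6
d_cruise = 15/2 − 9/2 = 3; t_c = 3/6 = 1/2
T = 2·3/4 + 1/2 = 2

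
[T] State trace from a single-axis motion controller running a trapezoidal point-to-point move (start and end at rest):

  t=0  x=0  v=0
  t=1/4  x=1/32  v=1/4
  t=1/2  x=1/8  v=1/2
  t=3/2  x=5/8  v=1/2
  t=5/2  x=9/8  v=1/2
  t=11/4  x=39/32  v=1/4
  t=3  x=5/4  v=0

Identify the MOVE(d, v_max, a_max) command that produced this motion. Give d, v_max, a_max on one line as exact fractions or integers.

final state: t=3, x=5/4, v=0 → d = 5/4
a_max = (1/4−0)/(1/4−0) = 1
max v = 1/2 over t∈[1/2,5/2] → v_max = 1/2
check: 1/2·(1/2+2) = 5/4 ✓

d=5/4 v_max=1/2 a_max=1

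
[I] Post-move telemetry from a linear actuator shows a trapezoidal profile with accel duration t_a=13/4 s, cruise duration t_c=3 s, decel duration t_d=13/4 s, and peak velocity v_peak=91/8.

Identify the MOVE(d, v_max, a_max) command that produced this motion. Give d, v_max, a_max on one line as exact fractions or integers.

a_max = (91/8)/(13/4) = 7/2
d_a = ½·91/8·13/4 = 1183/64; d_c = 91/8·3 = 273/8
d = 2·1183/64 + 273/8 = 2275/32
t_c = 3 > 0 ⇒ limit active, v_max = 91/8

d=2275/32 v_max=91/8 a_max=7/2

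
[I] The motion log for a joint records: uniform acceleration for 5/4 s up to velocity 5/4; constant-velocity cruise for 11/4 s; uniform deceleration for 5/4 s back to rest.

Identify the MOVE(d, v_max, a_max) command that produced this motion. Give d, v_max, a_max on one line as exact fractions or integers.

a_max = (5/4)/(5/4) = 1
d_a = ½·5/4·5/4 = 25/32; d_c = 5/4·11/4 = 55/16
d = 2·25/32 + 55/16 = 5
t_c = 11/4 > 0 ⇒ limit active, v_max = 5/4

d=5 v_max=5/4 a_max=1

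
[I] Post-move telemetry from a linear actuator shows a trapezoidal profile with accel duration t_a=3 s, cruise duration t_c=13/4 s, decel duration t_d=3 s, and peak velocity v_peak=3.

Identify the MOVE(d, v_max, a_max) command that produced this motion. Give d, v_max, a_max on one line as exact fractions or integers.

d=75/4 v_max=3 a_max=1

a_max = 3/3 = 1
d_a = ½·3·3 = 9/2; d_c = 3·13/4 = 39/4
d = 2·9/2 + 39/4 = 75/4
t_c = 13/4 > 0 → v_max = v_peak = 3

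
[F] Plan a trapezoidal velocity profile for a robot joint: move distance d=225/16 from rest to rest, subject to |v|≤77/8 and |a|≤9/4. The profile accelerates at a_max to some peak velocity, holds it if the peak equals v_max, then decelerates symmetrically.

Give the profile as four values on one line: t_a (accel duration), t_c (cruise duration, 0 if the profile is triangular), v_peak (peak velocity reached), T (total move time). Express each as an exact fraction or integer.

(v_max)²/a_max = (77/8)²/(9/4) = 5929/144
225/16 < 5929/144 so t_c = 0
v_peak = √(225/16·9/4) = √(2025/64) = 45/8
t_a = (45/8)/(9/4) = 5/2; t_c = 0
T = 2·5/2 = 5

t_a=5/2 t_c=0 v_peak=45/8 T=5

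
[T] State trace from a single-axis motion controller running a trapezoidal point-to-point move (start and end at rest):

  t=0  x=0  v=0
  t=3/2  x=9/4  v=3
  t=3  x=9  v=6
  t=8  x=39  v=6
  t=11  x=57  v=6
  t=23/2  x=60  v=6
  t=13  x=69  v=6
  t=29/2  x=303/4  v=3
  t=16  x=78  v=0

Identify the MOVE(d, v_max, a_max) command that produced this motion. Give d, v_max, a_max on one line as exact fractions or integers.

d=78 v_max=6 a_max=2

final state: t=16, x=78, v=0 → d = 78
a_max = (3−0)/(3/2−0) = 2
max v = 6 over t∈[3,13] → v_max = 6
check: 6·(3+10) = 78 ✓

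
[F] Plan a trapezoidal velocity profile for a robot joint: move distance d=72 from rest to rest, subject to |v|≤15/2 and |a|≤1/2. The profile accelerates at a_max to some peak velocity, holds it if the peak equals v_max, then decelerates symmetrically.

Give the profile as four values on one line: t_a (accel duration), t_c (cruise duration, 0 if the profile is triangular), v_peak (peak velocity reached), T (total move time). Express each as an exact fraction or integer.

t_a=12 t_c=0 v_peak=6 T=24

(v_max)²/a_max = (15/2)²/(1/2) = 225/2
72 < 225/2 so t_c = 0
v_peak = √(72·1/2) = √36 = 6
t_a = 6/(1/2) = 12; t_c = 0
T = 2·12 = 24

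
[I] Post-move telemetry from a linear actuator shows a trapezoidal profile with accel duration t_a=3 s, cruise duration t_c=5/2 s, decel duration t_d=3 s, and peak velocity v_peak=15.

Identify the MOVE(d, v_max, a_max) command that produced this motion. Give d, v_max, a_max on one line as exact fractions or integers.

a_max = 15/3 = 5
d_a = ½·15·3 = 45/2; d_c = 15·5/2 = 75/2
d = 2·45/2 + 75/2 = 165/2
t_c = 5/2 > 0 → v_max = v_peak = 15

d=165/2 v_max=15 a_max=5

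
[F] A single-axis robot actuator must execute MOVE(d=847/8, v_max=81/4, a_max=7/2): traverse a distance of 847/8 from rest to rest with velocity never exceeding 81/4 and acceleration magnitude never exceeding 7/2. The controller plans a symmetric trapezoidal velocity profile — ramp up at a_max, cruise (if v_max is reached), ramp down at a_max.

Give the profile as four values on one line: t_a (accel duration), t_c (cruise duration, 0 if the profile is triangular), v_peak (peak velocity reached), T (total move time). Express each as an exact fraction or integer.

t_a=11/2 t_c=0 v_peak=77/4 T=11

vₘ²/aₘ = (81/4)²/(7/2) = 6561/56
847/8 < 6561/56 ⇒ no cruise
v_peak = √(847/8·7/2) = √(5929/16) = 77/4
t_a = (77/4)/(7/2) = 11/2; t_c = 0
T = 2·11/2 = 11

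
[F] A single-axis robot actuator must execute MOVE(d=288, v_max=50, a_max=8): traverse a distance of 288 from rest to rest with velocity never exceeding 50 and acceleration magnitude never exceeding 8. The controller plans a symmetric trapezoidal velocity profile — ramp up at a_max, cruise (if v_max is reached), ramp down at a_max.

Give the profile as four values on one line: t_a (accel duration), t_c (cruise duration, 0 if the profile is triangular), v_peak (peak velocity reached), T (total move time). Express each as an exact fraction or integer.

vₘ²/aₘ = 50²/8 = 625/2
288 < 625/2 → triangular
v_peak = √(288·8) = √2304 = 48
t_a = 48/8 = 6; t_c = 0
T = 2·6 = 12

t_a=6 t_c=0 v_peak=48 T=12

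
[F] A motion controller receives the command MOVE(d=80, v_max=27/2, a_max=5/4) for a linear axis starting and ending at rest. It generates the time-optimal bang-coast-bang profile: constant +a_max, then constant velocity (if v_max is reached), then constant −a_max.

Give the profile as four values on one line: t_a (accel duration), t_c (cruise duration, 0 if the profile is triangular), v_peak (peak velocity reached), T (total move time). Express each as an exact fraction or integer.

vₘ²/aₘ = (27/2)²/(5/4) = 729/5
80 < 729/5 ⇒ no cruise
v_peak = √(80·5/4) = √100 = 10
t_a = 10/(5/4) = 8; t_c = 0
T = 2·8 = 16

t_a=8 t_c=0 v_peak=10 T=16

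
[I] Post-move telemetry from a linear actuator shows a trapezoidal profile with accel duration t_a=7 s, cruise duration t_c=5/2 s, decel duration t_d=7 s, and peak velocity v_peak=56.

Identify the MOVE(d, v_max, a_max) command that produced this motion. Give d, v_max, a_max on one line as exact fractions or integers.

a_max = 56/7 = 8
d_a = ½·56·7 = 196; d_c = 56·5/2 = 140
d = 2·196 + 140 = 532
t_c = 5/2 > 0 → v_max = v_peak = 56

d=532 v_max=56 a_max=8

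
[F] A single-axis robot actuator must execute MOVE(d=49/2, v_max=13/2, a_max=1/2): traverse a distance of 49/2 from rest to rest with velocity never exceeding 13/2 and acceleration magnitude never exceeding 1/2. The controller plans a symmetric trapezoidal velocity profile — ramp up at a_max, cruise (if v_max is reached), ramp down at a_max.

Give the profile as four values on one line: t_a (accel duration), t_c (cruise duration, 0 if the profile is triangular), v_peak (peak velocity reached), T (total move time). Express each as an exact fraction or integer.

(v_max)²/a_max = (13/2)²/(1/2) = 169/2
49/2 < 169/2 ⇒ no cruise
v_peak = √(49/2·1/2) = √(49/4) = 7/2
t_a = (7/2)/(1/2) = 7; t_c = 0
T = 2·7 = 14

t_a=7 t_c=0 v_peak=7/2 T=14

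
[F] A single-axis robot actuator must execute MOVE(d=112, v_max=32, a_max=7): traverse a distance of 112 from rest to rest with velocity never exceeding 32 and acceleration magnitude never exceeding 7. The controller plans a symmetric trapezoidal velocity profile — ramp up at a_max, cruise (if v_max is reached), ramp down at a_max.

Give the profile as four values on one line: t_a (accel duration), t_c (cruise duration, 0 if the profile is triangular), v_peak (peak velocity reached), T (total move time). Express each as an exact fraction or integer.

t_a=4 t_c=0 v_peak=28 T=8

vₘ²/aₘ = 32²/7 = 1024/7
112 < 1024/7 ⇒ no cruise
v_peak = √(112·7) = √784 = 28
t_a = 28/7 = 4; t_c = 0
T = 2·4 = 8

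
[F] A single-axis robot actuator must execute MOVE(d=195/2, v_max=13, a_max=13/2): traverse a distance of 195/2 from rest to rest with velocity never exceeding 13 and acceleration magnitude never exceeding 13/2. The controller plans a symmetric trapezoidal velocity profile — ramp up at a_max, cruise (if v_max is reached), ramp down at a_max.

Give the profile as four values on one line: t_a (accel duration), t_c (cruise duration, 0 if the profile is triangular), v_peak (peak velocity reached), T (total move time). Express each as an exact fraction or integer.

vₘ²/aₘ = 13²/(13/2) = 26
195/2 ≥ 26 so v_max reached
t_a = 13/(13/2) = 2; v_peak = 13
d_cruise = 195/2 − 26 = 143/2; t_c = (143/2)/13 = 11/2
T = 2·2 + 11/2 = 19/2

t_a=2 t_c=11/2 v_peak=13 T=19/2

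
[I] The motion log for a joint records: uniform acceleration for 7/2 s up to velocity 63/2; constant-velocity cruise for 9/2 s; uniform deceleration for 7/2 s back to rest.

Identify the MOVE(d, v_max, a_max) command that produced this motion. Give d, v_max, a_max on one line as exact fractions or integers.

a_max = (63/2)/(7/2) = 9
d_a = ½·63/2·7/2 = 441/8; d_c = 63/2·9/2 = 567/4
d = 2·441/8 + 567/4 = 252
t_c = 9/2 > 0 so v_max = 63/2

d=252 v_max=63/2 a_max=9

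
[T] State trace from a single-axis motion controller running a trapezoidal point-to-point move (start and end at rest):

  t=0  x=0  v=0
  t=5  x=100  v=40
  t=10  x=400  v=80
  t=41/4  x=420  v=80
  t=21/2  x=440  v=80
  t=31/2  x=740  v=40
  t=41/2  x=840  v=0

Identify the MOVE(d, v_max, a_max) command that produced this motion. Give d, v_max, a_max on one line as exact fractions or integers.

d=840 v_max=80 a_max=8

final state: t=41/2, x=840, v=0 → d = 840
a_max = (40−0)/(5−0) = 8
max v = 80 over t∈[10,21/2] → v_max = 80
check: 80·(10+1/2) = 840 ✓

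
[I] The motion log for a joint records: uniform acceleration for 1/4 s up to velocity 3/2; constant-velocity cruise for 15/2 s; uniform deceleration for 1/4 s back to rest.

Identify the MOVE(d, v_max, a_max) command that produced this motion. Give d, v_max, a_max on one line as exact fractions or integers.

d=93/8 v_max=3/2 a_max=6

a_max = (3/2)/(1/4) = 6
d_a = ½·3/2·1/4 = 3/16; d_c = 3/2·15/2 = 45/4
d = 2·3/16 + 45/4 = 93/8
t_c = 15/2 > 0 ⇒ limit active, v_max = 3/2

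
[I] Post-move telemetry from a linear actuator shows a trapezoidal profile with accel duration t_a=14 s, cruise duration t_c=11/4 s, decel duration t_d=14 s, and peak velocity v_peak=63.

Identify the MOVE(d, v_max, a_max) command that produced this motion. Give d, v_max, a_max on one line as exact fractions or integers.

d=4221/4 v_max=63 a_max=9/2

a_max = 63/14 = 9/2
d_a = ½·63·14 = 441; d_c = 63·11/4 = 693/4
d = 2·441 + 693/4 = 4221/4
t_c = 11/4 > 0 ⇒ limit active, v_max = 63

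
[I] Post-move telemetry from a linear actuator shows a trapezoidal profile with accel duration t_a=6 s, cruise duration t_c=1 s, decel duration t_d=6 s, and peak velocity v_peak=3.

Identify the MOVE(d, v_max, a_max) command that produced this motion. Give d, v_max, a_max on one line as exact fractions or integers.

d=21 v_max=3 a_max=1/2

a_max = 3/6 = 1/2
d_a = ½·3·6 = 9; d_c = 3·1 = 3
d = 2·9 + 3 = 21
t_c = 1 > 0 → v_max = v_peak = 3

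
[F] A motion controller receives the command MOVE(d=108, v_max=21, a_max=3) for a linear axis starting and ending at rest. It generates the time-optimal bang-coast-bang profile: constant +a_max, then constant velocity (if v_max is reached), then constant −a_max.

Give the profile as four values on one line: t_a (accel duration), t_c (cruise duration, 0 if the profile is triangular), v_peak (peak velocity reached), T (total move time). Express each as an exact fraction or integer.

t_a=6 t_c=0 v_peak=18 T=12

v_max²/a_max = 21²/3 = 147
108 < 147 ⇒ no cruise
v_peak = √(108·3) = √324 = 18
t_a = 18/3 = 6; t_c = 0
T = 2·6 = 12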